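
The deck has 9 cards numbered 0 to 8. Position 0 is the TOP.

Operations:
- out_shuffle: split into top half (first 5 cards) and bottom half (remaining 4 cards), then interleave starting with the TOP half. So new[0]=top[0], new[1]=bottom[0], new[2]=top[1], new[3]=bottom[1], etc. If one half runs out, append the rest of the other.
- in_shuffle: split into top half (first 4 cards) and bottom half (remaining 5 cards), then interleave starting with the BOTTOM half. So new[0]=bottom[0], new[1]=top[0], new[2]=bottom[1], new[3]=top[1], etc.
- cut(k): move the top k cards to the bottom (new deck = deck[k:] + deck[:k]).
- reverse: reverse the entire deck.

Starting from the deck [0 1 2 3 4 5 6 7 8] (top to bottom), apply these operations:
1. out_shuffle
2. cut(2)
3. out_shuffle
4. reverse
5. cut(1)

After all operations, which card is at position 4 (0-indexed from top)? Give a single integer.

Answer: 4

Derivation:
After op 1 (out_shuffle): [0 5 1 6 2 7 3 8 4]
After op 2 (cut(2)): [1 6 2 7 3 8 4 0 5]
After op 3 (out_shuffle): [1 8 6 4 2 0 7 5 3]
After op 4 (reverse): [3 5 7 0 2 4 6 8 1]
After op 5 (cut(1)): [5 7 0 2 4 6 8 1 3]
Position 4: card 4.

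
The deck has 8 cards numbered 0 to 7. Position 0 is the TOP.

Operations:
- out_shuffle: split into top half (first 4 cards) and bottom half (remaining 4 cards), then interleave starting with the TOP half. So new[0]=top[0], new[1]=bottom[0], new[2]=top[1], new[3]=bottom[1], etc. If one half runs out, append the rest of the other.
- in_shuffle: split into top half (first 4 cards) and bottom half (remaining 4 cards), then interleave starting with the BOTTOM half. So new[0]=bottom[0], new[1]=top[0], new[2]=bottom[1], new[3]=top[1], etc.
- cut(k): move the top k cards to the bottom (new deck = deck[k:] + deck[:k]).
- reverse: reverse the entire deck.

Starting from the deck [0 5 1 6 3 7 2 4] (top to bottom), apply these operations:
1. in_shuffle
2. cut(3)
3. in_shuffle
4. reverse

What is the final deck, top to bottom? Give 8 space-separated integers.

After op 1 (in_shuffle): [3 0 7 5 2 1 4 6]
After op 2 (cut(3)): [5 2 1 4 6 3 0 7]
After op 3 (in_shuffle): [6 5 3 2 0 1 7 4]
After op 4 (reverse): [4 7 1 0 2 3 5 6]

Answer: 4 7 1 0 2 3 5 6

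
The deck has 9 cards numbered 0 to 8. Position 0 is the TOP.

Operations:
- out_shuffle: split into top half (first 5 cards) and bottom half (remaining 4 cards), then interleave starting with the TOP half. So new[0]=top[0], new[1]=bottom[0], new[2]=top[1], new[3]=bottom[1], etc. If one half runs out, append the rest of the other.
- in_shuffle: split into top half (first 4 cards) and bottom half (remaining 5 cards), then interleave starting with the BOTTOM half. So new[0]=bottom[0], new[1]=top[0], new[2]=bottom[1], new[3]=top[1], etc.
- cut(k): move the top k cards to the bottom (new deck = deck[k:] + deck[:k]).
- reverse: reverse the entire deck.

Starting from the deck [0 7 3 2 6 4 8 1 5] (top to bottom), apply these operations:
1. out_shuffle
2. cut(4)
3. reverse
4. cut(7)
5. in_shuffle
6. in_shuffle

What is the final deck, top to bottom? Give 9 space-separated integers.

After op 1 (out_shuffle): [0 4 7 8 3 1 2 5 6]
After op 2 (cut(4)): [3 1 2 5 6 0 4 7 8]
After op 3 (reverse): [8 7 4 0 6 5 2 1 3]
After op 4 (cut(7)): [1 3 8 7 4 0 6 5 2]
After op 5 (in_shuffle): [4 1 0 3 6 8 5 7 2]
After op 6 (in_shuffle): [6 4 8 1 5 0 7 3 2]

Answer: 6 4 8 1 5 0 7 3 2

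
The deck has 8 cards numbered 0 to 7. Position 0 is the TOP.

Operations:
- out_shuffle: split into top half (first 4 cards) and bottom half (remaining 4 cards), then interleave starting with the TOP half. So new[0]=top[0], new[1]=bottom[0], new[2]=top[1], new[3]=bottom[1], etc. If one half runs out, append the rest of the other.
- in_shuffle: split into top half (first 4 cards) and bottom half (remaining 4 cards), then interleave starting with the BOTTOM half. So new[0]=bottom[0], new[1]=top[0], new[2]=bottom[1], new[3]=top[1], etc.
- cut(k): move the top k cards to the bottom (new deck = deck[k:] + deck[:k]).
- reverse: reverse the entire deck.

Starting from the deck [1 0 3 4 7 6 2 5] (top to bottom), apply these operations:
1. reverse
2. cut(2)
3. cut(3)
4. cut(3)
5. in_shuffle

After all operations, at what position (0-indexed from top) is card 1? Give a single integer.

Answer: 6

Derivation:
After op 1 (reverse): [5 2 6 7 4 3 0 1]
After op 2 (cut(2)): [6 7 4 3 0 1 5 2]
After op 3 (cut(3)): [3 0 1 5 2 6 7 4]
After op 4 (cut(3)): [5 2 6 7 4 3 0 1]
After op 5 (in_shuffle): [4 5 3 2 0 6 1 7]
Card 1 is at position 6.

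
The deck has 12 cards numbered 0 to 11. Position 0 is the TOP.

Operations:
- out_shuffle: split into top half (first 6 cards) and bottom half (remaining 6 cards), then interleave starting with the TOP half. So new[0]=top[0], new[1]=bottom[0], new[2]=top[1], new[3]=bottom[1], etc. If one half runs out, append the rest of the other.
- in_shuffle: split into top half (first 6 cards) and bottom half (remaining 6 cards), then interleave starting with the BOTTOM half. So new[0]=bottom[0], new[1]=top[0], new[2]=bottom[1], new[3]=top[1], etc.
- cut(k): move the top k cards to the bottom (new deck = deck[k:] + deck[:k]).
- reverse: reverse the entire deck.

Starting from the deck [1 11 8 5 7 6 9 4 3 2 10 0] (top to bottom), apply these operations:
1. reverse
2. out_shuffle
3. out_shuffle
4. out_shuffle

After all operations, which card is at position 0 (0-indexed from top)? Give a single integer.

Answer: 0

Derivation:
After op 1 (reverse): [0 10 2 3 4 9 6 7 5 8 11 1]
After op 2 (out_shuffle): [0 6 10 7 2 5 3 8 4 11 9 1]
After op 3 (out_shuffle): [0 3 6 8 10 4 7 11 2 9 5 1]
After op 4 (out_shuffle): [0 7 3 11 6 2 8 9 10 5 4 1]
Position 0: card 0.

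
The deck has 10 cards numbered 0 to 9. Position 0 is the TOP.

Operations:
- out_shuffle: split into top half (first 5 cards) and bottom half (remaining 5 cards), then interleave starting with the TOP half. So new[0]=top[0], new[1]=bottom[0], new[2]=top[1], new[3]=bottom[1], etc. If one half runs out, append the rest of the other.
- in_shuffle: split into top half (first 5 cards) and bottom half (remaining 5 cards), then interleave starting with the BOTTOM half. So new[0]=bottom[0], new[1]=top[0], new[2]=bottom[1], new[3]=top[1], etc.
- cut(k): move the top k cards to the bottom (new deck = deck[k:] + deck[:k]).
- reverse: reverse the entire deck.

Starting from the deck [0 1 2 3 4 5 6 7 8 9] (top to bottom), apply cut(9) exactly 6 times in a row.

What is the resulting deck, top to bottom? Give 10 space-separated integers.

Answer: 4 5 6 7 8 9 0 1 2 3

Derivation:
After op 1 (cut(9)): [9 0 1 2 3 4 5 6 7 8]
After op 2 (cut(9)): [8 9 0 1 2 3 4 5 6 7]
After op 3 (cut(9)): [7 8 9 0 1 2 3 4 5 6]
After op 4 (cut(9)): [6 7 8 9 0 1 2 3 4 5]
After op 5 (cut(9)): [5 6 7 8 9 0 1 2 3 4]
After op 6 (cut(9)): [4 5 6 7 8 9 0 1 2 3]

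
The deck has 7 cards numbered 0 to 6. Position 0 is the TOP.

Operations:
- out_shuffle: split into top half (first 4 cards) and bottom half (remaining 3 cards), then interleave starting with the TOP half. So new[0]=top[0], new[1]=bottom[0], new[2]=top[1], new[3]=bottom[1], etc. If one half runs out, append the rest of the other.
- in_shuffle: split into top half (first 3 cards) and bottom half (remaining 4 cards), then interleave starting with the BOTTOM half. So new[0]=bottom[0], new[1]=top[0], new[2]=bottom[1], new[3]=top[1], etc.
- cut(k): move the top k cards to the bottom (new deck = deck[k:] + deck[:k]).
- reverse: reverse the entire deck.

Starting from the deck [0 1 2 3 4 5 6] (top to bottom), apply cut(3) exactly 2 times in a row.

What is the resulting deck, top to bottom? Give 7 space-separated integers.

Answer: 6 0 1 2 3 4 5

Derivation:
After op 1 (cut(3)): [3 4 5 6 0 1 2]
After op 2 (cut(3)): [6 0 1 2 3 4 5]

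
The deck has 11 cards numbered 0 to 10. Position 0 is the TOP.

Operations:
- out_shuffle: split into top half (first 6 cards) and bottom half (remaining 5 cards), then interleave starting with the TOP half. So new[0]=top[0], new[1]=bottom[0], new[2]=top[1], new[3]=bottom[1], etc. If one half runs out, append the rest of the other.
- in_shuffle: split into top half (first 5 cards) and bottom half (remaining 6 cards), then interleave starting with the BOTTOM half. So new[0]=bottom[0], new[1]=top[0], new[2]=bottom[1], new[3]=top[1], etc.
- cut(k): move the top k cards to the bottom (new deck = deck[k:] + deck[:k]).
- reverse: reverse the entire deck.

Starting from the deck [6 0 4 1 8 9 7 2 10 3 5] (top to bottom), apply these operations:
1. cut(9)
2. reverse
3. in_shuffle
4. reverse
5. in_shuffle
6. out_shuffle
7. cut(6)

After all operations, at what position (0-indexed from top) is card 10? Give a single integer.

Answer: 10

Derivation:
After op 1 (cut(9)): [3 5 6 0 4 1 8 9 7 2 10]
After op 2 (reverse): [10 2 7 9 8 1 4 0 6 5 3]
After op 3 (in_shuffle): [1 10 4 2 0 7 6 9 5 8 3]
After op 4 (reverse): [3 8 5 9 6 7 0 2 4 10 1]
After op 5 (in_shuffle): [7 3 0 8 2 5 4 9 10 6 1]
After op 6 (out_shuffle): [7 4 3 9 0 10 8 6 2 1 5]
After op 7 (cut(6)): [8 6 2 1 5 7 4 3 9 0 10]
Card 10 is at position 10.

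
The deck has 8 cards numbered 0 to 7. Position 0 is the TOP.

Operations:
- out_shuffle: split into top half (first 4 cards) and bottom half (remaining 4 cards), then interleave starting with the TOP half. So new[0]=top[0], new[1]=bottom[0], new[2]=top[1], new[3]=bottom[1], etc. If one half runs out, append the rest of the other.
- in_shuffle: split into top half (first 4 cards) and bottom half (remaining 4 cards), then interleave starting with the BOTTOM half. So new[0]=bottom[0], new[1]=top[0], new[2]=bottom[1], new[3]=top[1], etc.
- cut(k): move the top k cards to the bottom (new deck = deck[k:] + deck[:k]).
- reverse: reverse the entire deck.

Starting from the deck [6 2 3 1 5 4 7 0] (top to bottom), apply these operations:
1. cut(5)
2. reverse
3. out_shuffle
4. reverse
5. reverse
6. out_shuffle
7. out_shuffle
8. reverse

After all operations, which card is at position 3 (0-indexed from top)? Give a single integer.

Answer: 6

Derivation:
After op 1 (cut(5)): [4 7 0 6 2 3 1 5]
After op 2 (reverse): [5 1 3 2 6 0 7 4]
After op 3 (out_shuffle): [5 6 1 0 3 7 2 4]
After op 4 (reverse): [4 2 7 3 0 1 6 5]
After op 5 (reverse): [5 6 1 0 3 7 2 4]
After op 6 (out_shuffle): [5 3 6 7 1 2 0 4]
After op 7 (out_shuffle): [5 1 3 2 6 0 7 4]
After op 8 (reverse): [4 7 0 6 2 3 1 5]
Position 3: card 6.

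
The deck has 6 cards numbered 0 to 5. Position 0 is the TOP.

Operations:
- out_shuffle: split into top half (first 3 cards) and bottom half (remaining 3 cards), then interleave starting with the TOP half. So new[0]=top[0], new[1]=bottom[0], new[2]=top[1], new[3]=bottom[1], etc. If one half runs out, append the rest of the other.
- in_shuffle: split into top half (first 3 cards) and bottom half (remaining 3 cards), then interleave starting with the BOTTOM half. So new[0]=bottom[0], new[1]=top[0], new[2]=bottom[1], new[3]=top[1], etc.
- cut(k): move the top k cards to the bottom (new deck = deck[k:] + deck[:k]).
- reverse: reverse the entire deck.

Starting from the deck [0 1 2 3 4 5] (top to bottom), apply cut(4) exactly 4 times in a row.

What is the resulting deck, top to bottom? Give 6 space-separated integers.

Answer: 4 5 0 1 2 3

Derivation:
After op 1 (cut(4)): [4 5 0 1 2 3]
After op 2 (cut(4)): [2 3 4 5 0 1]
After op 3 (cut(4)): [0 1 2 3 4 5]
After op 4 (cut(4)): [4 5 0 1 2 3]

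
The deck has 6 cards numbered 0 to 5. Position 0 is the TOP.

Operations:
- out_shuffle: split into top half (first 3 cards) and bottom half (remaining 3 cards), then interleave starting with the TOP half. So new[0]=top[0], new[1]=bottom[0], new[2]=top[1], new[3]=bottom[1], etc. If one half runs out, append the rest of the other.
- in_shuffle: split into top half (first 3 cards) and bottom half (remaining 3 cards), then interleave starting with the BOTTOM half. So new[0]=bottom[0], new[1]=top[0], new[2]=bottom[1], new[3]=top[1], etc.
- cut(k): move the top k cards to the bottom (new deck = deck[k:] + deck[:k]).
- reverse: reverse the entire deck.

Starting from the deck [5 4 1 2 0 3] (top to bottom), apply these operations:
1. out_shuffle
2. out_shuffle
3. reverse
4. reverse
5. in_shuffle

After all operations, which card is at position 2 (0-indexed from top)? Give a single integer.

Answer: 4

Derivation:
After op 1 (out_shuffle): [5 2 4 0 1 3]
After op 2 (out_shuffle): [5 0 2 1 4 3]
After op 3 (reverse): [3 4 1 2 0 5]
After op 4 (reverse): [5 0 2 1 4 3]
After op 5 (in_shuffle): [1 5 4 0 3 2]
Position 2: card 4.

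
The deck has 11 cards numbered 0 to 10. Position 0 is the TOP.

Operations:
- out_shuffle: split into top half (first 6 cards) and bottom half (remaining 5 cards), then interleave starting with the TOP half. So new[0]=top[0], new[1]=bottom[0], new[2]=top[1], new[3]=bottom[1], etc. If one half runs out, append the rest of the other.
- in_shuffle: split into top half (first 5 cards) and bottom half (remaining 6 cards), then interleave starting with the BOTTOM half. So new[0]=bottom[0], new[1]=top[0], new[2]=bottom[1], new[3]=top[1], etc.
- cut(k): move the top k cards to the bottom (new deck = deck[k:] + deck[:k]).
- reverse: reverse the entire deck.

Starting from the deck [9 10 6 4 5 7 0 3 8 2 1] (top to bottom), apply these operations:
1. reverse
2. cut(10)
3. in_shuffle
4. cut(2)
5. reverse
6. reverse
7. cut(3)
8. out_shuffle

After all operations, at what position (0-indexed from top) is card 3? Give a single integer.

After op 1 (reverse): [1 2 8 3 0 7 5 4 6 10 9]
After op 2 (cut(10)): [9 1 2 8 3 0 7 5 4 6 10]
After op 3 (in_shuffle): [0 9 7 1 5 2 4 8 6 3 10]
After op 4 (cut(2)): [7 1 5 2 4 8 6 3 10 0 9]
After op 5 (reverse): [9 0 10 3 6 8 4 2 5 1 7]
After op 6 (reverse): [7 1 5 2 4 8 6 3 10 0 9]
After op 7 (cut(3)): [2 4 8 6 3 10 0 9 7 1 5]
After op 8 (out_shuffle): [2 0 4 9 8 7 6 1 3 5 10]
Card 3 is at position 8.

Answer: 8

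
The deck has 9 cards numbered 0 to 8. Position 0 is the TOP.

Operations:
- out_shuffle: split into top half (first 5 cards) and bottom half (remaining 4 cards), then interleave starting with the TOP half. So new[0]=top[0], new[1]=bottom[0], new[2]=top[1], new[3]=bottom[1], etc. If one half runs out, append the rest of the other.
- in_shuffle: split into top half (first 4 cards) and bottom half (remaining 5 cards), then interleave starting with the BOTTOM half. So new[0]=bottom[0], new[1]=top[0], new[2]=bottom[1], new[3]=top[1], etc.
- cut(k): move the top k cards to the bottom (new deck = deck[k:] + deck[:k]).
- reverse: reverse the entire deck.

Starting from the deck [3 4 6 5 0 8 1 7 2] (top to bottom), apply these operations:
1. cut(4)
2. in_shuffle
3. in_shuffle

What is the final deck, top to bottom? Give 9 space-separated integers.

After op 1 (cut(4)): [0 8 1 7 2 3 4 6 5]
After op 2 (in_shuffle): [2 0 3 8 4 1 6 7 5]
After op 3 (in_shuffle): [4 2 1 0 6 3 7 8 5]

Answer: 4 2 1 0 6 3 7 8 5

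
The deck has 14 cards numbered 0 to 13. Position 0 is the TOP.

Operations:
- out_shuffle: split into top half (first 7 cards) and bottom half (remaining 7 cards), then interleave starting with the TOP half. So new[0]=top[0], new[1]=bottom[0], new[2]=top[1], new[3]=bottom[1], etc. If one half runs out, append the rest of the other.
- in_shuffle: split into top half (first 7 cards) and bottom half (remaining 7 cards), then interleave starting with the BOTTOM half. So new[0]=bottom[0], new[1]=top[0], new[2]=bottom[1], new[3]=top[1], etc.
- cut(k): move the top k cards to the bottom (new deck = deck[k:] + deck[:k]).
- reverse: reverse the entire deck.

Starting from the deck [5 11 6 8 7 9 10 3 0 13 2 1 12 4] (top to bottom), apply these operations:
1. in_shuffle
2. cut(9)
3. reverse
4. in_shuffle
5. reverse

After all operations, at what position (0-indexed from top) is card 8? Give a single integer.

Answer: 10

Derivation:
After op 1 (in_shuffle): [3 5 0 11 13 6 2 8 1 7 12 9 4 10]
After op 2 (cut(9)): [7 12 9 4 10 3 5 0 11 13 6 2 8 1]
After op 3 (reverse): [1 8 2 6 13 11 0 5 3 10 4 9 12 7]
After op 4 (in_shuffle): [5 1 3 8 10 2 4 6 9 13 12 11 7 0]
After op 5 (reverse): [0 7 11 12 13 9 6 4 2 10 8 3 1 5]
Card 8 is at position 10.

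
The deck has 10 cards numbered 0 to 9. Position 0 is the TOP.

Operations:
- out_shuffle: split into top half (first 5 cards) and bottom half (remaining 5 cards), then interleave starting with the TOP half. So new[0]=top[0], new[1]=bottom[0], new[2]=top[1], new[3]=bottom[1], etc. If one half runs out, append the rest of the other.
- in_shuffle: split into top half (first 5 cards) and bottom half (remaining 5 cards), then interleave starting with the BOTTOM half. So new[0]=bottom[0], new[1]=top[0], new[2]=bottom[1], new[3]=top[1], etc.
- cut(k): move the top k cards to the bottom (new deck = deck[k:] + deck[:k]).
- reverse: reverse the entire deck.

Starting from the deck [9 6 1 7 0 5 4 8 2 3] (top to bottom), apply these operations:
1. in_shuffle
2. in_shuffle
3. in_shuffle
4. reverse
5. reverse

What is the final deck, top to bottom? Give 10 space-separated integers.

After op 1 (in_shuffle): [5 9 4 6 8 1 2 7 3 0]
After op 2 (in_shuffle): [1 5 2 9 7 4 3 6 0 8]
After op 3 (in_shuffle): [4 1 3 5 6 2 0 9 8 7]
After op 4 (reverse): [7 8 9 0 2 6 5 3 1 4]
After op 5 (reverse): [4 1 3 5 6 2 0 9 8 7]

Answer: 4 1 3 5 6 2 0 9 8 7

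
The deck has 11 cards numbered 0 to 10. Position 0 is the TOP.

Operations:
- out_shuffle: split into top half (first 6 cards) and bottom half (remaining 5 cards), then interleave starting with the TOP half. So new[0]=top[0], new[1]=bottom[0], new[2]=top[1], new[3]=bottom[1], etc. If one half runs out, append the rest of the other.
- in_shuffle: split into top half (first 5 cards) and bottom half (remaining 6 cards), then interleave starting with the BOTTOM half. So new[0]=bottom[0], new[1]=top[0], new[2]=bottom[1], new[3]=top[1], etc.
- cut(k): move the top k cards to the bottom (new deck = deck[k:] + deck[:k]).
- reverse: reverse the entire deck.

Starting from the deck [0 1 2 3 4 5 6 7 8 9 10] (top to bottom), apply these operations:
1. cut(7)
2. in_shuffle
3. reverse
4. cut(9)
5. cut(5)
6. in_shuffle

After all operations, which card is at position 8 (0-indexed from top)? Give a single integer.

Answer: 0

Derivation:
After op 1 (cut(7)): [7 8 9 10 0 1 2 3 4 5 6]
After op 2 (in_shuffle): [1 7 2 8 3 9 4 10 5 0 6]
After op 3 (reverse): [6 0 5 10 4 9 3 8 2 7 1]
After op 4 (cut(9)): [7 1 6 0 5 10 4 9 3 8 2]
After op 5 (cut(5)): [10 4 9 3 8 2 7 1 6 0 5]
After op 6 (in_shuffle): [2 10 7 4 1 9 6 3 0 8 5]
Position 8: card 0.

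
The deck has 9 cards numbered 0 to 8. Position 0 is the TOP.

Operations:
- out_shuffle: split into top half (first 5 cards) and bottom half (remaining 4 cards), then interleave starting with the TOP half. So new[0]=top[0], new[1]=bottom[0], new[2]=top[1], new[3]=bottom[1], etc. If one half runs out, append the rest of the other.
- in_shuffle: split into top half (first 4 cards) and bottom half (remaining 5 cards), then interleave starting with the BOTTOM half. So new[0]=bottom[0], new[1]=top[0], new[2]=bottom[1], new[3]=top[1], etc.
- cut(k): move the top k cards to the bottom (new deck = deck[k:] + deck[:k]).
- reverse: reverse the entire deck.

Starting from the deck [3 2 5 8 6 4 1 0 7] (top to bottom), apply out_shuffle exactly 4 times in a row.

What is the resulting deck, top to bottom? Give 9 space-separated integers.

Answer: 3 6 7 8 0 5 1 2 4

Derivation:
After op 1 (out_shuffle): [3 4 2 1 5 0 8 7 6]
After op 2 (out_shuffle): [3 0 4 8 2 7 1 6 5]
After op 3 (out_shuffle): [3 7 0 1 4 6 8 5 2]
After op 4 (out_shuffle): [3 6 7 8 0 5 1 2 4]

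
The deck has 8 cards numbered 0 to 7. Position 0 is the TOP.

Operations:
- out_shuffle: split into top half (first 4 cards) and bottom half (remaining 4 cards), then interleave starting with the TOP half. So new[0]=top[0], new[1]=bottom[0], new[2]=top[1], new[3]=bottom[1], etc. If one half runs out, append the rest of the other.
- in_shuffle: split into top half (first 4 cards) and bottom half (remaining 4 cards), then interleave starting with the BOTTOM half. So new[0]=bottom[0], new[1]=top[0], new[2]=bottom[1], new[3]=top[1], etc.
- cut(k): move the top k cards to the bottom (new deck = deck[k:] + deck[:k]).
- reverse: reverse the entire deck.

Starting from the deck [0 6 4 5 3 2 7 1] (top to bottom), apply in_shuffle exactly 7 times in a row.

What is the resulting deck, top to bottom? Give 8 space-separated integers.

After op 1 (in_shuffle): [3 0 2 6 7 4 1 5]
After op 2 (in_shuffle): [7 3 4 0 1 2 5 6]
After op 3 (in_shuffle): [1 7 2 3 5 4 6 0]
After op 4 (in_shuffle): [5 1 4 7 6 2 0 3]
After op 5 (in_shuffle): [6 5 2 1 0 4 3 7]
After op 6 (in_shuffle): [0 6 4 5 3 2 7 1]
After op 7 (in_shuffle): [3 0 2 6 7 4 1 5]

Answer: 3 0 2 6 7 4 1 5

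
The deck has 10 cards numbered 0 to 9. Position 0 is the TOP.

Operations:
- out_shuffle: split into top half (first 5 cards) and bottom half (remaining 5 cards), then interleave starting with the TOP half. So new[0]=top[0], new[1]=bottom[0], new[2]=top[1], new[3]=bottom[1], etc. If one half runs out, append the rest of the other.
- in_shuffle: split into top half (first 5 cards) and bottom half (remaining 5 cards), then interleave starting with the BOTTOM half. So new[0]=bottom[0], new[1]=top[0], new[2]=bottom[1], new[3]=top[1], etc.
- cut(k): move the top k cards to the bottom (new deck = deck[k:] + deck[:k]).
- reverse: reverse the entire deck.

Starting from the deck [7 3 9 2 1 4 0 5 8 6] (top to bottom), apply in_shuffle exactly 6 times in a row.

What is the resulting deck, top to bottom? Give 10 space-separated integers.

Answer: 1 6 2 8 9 5 3 0 7 4

Derivation:
After op 1 (in_shuffle): [4 7 0 3 5 9 8 2 6 1]
After op 2 (in_shuffle): [9 4 8 7 2 0 6 3 1 5]
After op 3 (in_shuffle): [0 9 6 4 3 8 1 7 5 2]
After op 4 (in_shuffle): [8 0 1 9 7 6 5 4 2 3]
After op 5 (in_shuffle): [6 8 5 0 4 1 2 9 3 7]
After op 6 (in_shuffle): [1 6 2 8 9 5 3 0 7 4]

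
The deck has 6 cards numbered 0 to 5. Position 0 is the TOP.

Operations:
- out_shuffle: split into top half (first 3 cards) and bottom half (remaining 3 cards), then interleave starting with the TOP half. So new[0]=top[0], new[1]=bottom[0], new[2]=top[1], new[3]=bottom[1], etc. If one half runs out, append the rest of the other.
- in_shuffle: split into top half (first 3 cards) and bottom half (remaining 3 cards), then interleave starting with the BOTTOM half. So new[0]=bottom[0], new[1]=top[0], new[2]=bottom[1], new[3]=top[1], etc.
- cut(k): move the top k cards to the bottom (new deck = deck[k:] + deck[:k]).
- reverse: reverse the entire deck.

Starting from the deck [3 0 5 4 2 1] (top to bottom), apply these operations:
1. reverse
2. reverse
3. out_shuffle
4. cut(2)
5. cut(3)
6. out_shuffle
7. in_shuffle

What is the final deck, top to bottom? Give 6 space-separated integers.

Answer: 2 1 4 0 5 3

Derivation:
After op 1 (reverse): [1 2 4 5 0 3]
After op 2 (reverse): [3 0 5 4 2 1]
After op 3 (out_shuffle): [3 4 0 2 5 1]
After op 4 (cut(2)): [0 2 5 1 3 4]
After op 5 (cut(3)): [1 3 4 0 2 5]
After op 6 (out_shuffle): [1 0 3 2 4 5]
After op 7 (in_shuffle): [2 1 4 0 5 3]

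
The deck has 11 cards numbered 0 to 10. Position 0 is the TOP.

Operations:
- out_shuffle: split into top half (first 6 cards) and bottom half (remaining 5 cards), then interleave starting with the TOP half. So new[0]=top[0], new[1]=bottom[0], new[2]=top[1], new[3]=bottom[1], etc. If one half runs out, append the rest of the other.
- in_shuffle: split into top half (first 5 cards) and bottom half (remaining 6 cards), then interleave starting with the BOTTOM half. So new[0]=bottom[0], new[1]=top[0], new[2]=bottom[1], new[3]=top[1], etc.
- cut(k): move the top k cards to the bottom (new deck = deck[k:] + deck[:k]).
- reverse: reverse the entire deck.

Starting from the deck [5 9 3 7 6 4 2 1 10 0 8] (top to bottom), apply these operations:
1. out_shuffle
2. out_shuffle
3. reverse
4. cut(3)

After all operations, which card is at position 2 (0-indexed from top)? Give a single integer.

Answer: 6

Derivation:
After op 1 (out_shuffle): [5 2 9 1 3 10 7 0 6 8 4]
After op 2 (out_shuffle): [5 7 2 0 9 6 1 8 3 4 10]
After op 3 (reverse): [10 4 3 8 1 6 9 0 2 7 5]
After op 4 (cut(3)): [8 1 6 9 0 2 7 5 10 4 3]
Position 2: card 6.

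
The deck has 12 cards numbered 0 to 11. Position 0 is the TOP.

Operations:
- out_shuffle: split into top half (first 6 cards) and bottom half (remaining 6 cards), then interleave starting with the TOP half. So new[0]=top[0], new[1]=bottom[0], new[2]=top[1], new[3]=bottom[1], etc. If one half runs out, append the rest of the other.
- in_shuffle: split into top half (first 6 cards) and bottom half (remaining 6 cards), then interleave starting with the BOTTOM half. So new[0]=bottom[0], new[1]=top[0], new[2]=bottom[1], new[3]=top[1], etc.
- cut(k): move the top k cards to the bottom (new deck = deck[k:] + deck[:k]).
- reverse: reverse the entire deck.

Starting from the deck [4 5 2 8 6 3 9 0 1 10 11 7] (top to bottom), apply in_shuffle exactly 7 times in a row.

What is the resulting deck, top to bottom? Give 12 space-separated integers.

Answer: 3 7 6 11 8 10 2 1 5 0 4 9

Derivation:
After op 1 (in_shuffle): [9 4 0 5 1 2 10 8 11 6 7 3]
After op 2 (in_shuffle): [10 9 8 4 11 0 6 5 7 1 3 2]
After op 3 (in_shuffle): [6 10 5 9 7 8 1 4 3 11 2 0]
After op 4 (in_shuffle): [1 6 4 10 3 5 11 9 2 7 0 8]
After op 5 (in_shuffle): [11 1 9 6 2 4 7 10 0 3 8 5]
After op 6 (in_shuffle): [7 11 10 1 0 9 3 6 8 2 5 4]
After op 7 (in_shuffle): [3 7 6 11 8 10 2 1 5 0 4 9]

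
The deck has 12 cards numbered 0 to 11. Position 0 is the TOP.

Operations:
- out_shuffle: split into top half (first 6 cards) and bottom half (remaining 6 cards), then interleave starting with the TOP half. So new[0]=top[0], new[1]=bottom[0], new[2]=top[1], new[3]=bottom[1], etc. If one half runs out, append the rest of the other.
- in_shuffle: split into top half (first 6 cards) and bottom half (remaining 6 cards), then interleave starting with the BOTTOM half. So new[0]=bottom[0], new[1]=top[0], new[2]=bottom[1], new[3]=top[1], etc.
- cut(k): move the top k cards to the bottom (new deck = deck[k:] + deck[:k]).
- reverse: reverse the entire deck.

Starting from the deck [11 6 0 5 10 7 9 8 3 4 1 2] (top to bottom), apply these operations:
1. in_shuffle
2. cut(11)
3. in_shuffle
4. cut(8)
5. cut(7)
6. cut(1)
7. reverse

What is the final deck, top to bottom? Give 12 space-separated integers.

After op 1 (in_shuffle): [9 11 8 6 3 0 4 5 1 10 2 7]
After op 2 (cut(11)): [7 9 11 8 6 3 0 4 5 1 10 2]
After op 3 (in_shuffle): [0 7 4 9 5 11 1 8 10 6 2 3]
After op 4 (cut(8)): [10 6 2 3 0 7 4 9 5 11 1 8]
After op 5 (cut(7)): [9 5 11 1 8 10 6 2 3 0 7 4]
After op 6 (cut(1)): [5 11 1 8 10 6 2 3 0 7 4 9]
After op 7 (reverse): [9 4 7 0 3 2 6 10 8 1 11 5]

Answer: 9 4 7 0 3 2 6 10 8 1 11 5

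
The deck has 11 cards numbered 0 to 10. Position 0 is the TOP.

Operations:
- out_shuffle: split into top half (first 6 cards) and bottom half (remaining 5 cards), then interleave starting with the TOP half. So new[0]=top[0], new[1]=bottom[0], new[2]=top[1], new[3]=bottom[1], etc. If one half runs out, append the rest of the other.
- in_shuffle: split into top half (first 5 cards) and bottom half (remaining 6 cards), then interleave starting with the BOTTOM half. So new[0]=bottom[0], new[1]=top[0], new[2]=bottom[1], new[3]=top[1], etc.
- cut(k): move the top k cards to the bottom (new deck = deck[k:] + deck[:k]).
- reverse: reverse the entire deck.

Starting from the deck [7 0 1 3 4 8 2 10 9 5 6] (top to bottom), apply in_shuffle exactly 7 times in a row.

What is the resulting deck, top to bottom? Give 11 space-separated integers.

After op 1 (in_shuffle): [8 7 2 0 10 1 9 3 5 4 6]
After op 2 (in_shuffle): [1 8 9 7 3 2 5 0 4 10 6]
After op 3 (in_shuffle): [2 1 5 8 0 9 4 7 10 3 6]
After op 4 (in_shuffle): [9 2 4 1 7 5 10 8 3 0 6]
After op 5 (in_shuffle): [5 9 10 2 8 4 3 1 0 7 6]
After op 6 (in_shuffle): [4 5 3 9 1 10 0 2 7 8 6]
After op 7 (in_shuffle): [10 4 0 5 2 3 7 9 8 1 6]

Answer: 10 4 0 5 2 3 7 9 8 1 6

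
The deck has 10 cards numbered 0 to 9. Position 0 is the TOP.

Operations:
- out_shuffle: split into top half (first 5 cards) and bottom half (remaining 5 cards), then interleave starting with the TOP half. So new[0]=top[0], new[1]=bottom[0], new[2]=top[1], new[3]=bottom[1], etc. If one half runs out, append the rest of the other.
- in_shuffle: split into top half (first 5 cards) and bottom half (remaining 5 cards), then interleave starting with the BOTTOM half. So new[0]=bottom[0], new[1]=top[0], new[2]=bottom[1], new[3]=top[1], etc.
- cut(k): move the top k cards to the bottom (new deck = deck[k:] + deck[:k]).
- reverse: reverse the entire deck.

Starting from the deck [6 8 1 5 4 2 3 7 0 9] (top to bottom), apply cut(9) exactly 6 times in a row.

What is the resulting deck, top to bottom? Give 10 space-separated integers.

Answer: 4 2 3 7 0 9 6 8 1 5

Derivation:
After op 1 (cut(9)): [9 6 8 1 5 4 2 3 7 0]
After op 2 (cut(9)): [0 9 6 8 1 5 4 2 3 7]
After op 3 (cut(9)): [7 0 9 6 8 1 5 4 2 3]
After op 4 (cut(9)): [3 7 0 9 6 8 1 5 4 2]
After op 5 (cut(9)): [2 3 7 0 9 6 8 1 5 4]
After op 6 (cut(9)): [4 2 3 7 0 9 6 8 1 5]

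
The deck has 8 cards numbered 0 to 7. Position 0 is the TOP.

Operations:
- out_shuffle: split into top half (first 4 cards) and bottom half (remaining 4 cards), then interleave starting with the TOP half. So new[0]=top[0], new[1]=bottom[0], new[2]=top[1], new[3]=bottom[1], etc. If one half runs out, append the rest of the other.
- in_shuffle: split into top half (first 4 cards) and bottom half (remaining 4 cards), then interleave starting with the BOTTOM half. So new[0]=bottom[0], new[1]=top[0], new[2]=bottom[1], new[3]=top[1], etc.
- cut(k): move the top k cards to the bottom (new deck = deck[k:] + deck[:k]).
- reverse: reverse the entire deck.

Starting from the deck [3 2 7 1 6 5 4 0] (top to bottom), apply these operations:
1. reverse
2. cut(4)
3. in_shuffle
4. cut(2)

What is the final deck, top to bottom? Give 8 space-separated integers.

Answer: 4 7 5 2 6 3 0 1

Derivation:
After op 1 (reverse): [0 4 5 6 1 7 2 3]
After op 2 (cut(4)): [1 7 2 3 0 4 5 6]
After op 3 (in_shuffle): [0 1 4 7 5 2 6 3]
After op 4 (cut(2)): [4 7 5 2 6 3 0 1]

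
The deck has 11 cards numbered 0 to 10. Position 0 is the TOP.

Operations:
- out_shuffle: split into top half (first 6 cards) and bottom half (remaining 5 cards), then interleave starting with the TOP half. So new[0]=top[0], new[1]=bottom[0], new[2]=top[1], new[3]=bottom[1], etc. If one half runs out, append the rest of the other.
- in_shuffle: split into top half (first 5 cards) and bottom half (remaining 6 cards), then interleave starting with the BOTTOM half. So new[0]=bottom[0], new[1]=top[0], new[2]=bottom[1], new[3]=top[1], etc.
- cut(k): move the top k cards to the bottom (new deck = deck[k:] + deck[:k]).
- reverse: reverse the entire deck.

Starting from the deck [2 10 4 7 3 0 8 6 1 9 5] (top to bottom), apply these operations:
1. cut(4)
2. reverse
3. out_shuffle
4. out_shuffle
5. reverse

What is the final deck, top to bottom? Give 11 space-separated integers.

After op 1 (cut(4)): [3 0 8 6 1 9 5 2 10 4 7]
After op 2 (reverse): [7 4 10 2 5 9 1 6 8 0 3]
After op 3 (out_shuffle): [7 1 4 6 10 8 2 0 5 3 9]
After op 4 (out_shuffle): [7 2 1 0 4 5 6 3 10 9 8]
After op 5 (reverse): [8 9 10 3 6 5 4 0 1 2 7]

Answer: 8 9 10 3 6 5 4 0 1 2 7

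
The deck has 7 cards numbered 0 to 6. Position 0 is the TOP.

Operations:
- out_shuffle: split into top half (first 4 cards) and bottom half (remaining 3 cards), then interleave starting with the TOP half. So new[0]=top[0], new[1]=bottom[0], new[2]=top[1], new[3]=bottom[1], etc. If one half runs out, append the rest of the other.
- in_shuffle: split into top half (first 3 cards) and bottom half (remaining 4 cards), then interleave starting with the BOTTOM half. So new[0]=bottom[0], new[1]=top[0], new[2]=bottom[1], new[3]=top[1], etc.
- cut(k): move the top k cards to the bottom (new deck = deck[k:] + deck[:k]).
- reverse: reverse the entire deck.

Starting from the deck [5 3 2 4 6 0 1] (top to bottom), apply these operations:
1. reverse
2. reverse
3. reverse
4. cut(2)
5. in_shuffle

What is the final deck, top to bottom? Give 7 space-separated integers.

Answer: 3 6 5 4 1 2 0

Derivation:
After op 1 (reverse): [1 0 6 4 2 3 5]
After op 2 (reverse): [5 3 2 4 6 0 1]
After op 3 (reverse): [1 0 6 4 2 3 5]
After op 4 (cut(2)): [6 4 2 3 5 1 0]
After op 5 (in_shuffle): [3 6 5 4 1 2 0]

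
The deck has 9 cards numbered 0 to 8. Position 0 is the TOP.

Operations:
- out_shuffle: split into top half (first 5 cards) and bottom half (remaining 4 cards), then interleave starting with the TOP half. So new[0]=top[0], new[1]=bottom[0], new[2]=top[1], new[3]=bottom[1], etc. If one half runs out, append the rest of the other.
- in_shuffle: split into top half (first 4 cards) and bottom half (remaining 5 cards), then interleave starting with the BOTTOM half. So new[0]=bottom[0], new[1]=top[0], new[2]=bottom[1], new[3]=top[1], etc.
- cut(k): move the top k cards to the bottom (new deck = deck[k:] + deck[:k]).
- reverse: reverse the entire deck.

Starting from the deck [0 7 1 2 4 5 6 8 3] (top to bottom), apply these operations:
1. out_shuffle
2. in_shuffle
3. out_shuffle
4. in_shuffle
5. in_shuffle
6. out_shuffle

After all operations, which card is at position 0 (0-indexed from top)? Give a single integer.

Answer: 5

Derivation:
After op 1 (out_shuffle): [0 5 7 6 1 8 2 3 4]
After op 2 (in_shuffle): [1 0 8 5 2 7 3 6 4]
After op 3 (out_shuffle): [1 7 0 3 8 6 5 4 2]
After op 4 (in_shuffle): [8 1 6 7 5 0 4 3 2]
After op 5 (in_shuffle): [5 8 0 1 4 6 3 7 2]
After op 6 (out_shuffle): [5 6 8 3 0 7 1 2 4]
Position 0: card 5.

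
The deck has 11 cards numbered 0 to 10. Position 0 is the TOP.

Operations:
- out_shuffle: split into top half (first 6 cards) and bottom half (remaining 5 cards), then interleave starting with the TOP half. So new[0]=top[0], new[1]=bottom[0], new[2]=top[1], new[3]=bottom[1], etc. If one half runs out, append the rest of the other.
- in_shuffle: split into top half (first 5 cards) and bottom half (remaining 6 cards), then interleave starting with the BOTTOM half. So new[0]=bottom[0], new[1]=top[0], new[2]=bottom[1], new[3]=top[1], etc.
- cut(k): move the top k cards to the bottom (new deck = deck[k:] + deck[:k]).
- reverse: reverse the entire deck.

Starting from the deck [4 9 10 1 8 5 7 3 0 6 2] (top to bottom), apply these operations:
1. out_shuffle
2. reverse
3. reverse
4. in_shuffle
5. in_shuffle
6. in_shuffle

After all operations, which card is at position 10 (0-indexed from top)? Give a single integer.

After op 1 (out_shuffle): [4 7 9 3 10 0 1 6 8 2 5]
After op 2 (reverse): [5 2 8 6 1 0 10 3 9 7 4]
After op 3 (reverse): [4 7 9 3 10 0 1 6 8 2 5]
After op 4 (in_shuffle): [0 4 1 7 6 9 8 3 2 10 5]
After op 5 (in_shuffle): [9 0 8 4 3 1 2 7 10 6 5]
After op 6 (in_shuffle): [1 9 2 0 7 8 10 4 6 3 5]
Position 10: card 5.

Answer: 5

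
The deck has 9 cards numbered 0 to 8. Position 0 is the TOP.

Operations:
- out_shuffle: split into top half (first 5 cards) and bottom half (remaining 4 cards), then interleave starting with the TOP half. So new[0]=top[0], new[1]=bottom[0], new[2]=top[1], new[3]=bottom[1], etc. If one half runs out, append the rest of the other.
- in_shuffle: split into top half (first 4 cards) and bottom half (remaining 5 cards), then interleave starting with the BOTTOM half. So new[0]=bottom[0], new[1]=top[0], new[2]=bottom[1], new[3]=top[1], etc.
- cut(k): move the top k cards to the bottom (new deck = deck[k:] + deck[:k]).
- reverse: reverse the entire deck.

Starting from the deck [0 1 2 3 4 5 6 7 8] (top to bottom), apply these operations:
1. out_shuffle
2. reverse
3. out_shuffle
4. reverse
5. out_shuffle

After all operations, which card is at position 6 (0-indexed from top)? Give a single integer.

Answer: 5

Derivation:
After op 1 (out_shuffle): [0 5 1 6 2 7 3 8 4]
After op 2 (reverse): [4 8 3 7 2 6 1 5 0]
After op 3 (out_shuffle): [4 6 8 1 3 5 7 0 2]
After op 4 (reverse): [2 0 7 5 3 1 8 6 4]
After op 5 (out_shuffle): [2 1 0 8 7 6 5 4 3]
Position 6: card 5.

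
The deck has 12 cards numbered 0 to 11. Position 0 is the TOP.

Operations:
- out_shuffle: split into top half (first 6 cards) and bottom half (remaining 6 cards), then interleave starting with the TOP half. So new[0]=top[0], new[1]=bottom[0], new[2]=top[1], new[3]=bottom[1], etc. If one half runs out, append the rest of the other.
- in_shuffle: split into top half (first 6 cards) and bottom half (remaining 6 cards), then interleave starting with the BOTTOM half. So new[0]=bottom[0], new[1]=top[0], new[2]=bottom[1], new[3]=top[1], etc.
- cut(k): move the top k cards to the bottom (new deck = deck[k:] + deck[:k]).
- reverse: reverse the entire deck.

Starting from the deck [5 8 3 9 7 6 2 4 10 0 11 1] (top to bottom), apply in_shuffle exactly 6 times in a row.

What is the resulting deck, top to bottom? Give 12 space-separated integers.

Answer: 1 11 0 10 4 2 6 7 9 3 8 5

Derivation:
After op 1 (in_shuffle): [2 5 4 8 10 3 0 9 11 7 1 6]
After op 2 (in_shuffle): [0 2 9 5 11 4 7 8 1 10 6 3]
After op 3 (in_shuffle): [7 0 8 2 1 9 10 5 6 11 3 4]
After op 4 (in_shuffle): [10 7 5 0 6 8 11 2 3 1 4 9]
After op 5 (in_shuffle): [11 10 2 7 3 5 1 0 4 6 9 8]
After op 6 (in_shuffle): [1 11 0 10 4 2 6 7 9 3 8 5]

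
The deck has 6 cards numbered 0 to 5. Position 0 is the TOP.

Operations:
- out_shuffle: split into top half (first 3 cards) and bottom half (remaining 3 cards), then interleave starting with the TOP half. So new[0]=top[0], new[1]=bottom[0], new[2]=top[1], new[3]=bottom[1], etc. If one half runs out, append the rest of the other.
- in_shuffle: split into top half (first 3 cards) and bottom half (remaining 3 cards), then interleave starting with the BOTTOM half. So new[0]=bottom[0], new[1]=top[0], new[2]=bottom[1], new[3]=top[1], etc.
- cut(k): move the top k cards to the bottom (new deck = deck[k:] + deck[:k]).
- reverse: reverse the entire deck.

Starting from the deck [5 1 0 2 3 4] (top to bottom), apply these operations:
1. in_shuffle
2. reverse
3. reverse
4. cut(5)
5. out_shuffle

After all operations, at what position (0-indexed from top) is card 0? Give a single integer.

Answer: 0

Derivation:
After op 1 (in_shuffle): [2 5 3 1 4 0]
After op 2 (reverse): [0 4 1 3 5 2]
After op 3 (reverse): [2 5 3 1 4 0]
After op 4 (cut(5)): [0 2 5 3 1 4]
After op 5 (out_shuffle): [0 3 2 1 5 4]
Card 0 is at position 0.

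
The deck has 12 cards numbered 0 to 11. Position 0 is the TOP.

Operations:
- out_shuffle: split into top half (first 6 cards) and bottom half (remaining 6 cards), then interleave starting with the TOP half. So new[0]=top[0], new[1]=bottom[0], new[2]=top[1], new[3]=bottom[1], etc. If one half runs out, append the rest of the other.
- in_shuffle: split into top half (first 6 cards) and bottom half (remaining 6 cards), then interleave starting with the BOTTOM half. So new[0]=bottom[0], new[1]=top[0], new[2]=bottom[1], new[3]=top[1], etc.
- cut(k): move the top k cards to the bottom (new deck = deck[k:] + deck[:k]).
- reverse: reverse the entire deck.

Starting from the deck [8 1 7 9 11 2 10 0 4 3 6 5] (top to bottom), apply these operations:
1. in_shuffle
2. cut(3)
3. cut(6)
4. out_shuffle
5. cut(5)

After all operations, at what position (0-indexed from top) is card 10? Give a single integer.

Answer: 1

Derivation:
After op 1 (in_shuffle): [10 8 0 1 4 7 3 9 6 11 5 2]
After op 2 (cut(3)): [1 4 7 3 9 6 11 5 2 10 8 0]
After op 3 (cut(6)): [11 5 2 10 8 0 1 4 7 3 9 6]
After op 4 (out_shuffle): [11 1 5 4 2 7 10 3 8 9 0 6]
After op 5 (cut(5)): [7 10 3 8 9 0 6 11 1 5 4 2]
Card 10 is at position 1.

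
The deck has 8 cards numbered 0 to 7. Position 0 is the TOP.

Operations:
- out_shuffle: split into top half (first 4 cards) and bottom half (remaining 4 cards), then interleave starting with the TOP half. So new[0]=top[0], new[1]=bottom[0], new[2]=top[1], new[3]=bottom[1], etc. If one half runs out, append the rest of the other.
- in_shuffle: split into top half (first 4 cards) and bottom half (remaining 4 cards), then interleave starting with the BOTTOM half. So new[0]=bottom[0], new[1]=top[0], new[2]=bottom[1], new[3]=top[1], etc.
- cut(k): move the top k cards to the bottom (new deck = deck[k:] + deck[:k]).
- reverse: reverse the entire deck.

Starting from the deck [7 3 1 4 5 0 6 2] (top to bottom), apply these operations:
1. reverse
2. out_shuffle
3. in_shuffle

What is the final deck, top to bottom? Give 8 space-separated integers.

Answer: 0 2 3 4 5 6 7 1

Derivation:
After op 1 (reverse): [2 6 0 5 4 1 3 7]
After op 2 (out_shuffle): [2 4 6 1 0 3 5 7]
After op 3 (in_shuffle): [0 2 3 4 5 6 7 1]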